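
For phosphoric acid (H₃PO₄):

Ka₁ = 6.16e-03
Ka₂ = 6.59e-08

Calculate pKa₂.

pKa₂ = -log(Ka₂) = -log(6.59e-08) = 7.18.

pK_{a2} = 7.18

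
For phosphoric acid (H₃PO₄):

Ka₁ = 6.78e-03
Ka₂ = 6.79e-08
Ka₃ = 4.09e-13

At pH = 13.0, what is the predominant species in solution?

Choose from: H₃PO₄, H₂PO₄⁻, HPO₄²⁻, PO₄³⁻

pKa₁ = 2.17, pKa₂ = 7.17, pKa₃ = 12.39. For a polyprotic acid the predominant species crosses at each pKa: below pKa_n the protonated form dominates, above it the deprotonated form does. At pH = 13.0, the predominant species is PO₄³⁻.

PO₄³⁻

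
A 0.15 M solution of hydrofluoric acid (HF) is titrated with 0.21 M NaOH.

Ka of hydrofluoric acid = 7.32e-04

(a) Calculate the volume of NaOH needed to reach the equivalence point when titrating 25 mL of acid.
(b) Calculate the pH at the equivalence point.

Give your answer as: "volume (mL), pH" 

moles acid = 0.15 × 25/1000 = 0.00375 mol; V_base = moles/0.21 × 1000 = 17.9 mL. At equivalence only the conjugate base is present: [A⁻] = 0.00375/0.043 = 8.7500e-02 M. Kb = Kw/Ka = 1.37e-11; [OH⁻] = √(Kb × [A⁻]) = 1.0933e-06; pOH = 5.96; pH = 14 - pOH = 8.04.

V = 17.9 mL, pH = 8.04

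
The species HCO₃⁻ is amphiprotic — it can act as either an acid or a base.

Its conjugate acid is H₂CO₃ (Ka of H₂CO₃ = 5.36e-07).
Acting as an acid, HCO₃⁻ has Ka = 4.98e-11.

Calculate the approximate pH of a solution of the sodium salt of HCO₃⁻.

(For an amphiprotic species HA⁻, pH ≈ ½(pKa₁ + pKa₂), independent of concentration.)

pKa₁ = -log(5.36e-07) = 6.27; pKa₂ = -log(4.98e-11) = 10.30. For an amphiprotic species, pH ≈ ½(pKa₁ + pKa₂) = ½(6.27 + 10.30) = 8.29.

pH = 8.29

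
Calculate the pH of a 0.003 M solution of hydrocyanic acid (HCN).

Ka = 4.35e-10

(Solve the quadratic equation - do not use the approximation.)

x² + Ka×x - Ka×C = 0. Using quadratic formula: [H⁺] = 1.1421e-06

pH = 5.94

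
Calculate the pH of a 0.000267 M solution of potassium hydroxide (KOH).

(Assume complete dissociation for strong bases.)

[OH⁻] = 0.000267 M for strong base. pOH = -log[OH⁻] = 3.57, pH = 14 - pOH

pH = 10.43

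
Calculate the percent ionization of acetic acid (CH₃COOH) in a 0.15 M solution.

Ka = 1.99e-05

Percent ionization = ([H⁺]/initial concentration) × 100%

Using Ka equilibrium: x² + Ka×x - Ka×C = 0. Solving: [H⁺] = 1.7178e-03. Percent = (1.7178e-03/0.15) × 100

Percent ionization = 1.15%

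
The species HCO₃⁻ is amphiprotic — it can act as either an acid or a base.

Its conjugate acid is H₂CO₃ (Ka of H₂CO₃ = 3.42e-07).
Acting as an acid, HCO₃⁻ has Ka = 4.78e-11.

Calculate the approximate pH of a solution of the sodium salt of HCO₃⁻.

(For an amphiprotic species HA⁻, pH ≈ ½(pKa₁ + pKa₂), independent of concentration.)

pKa₁ = -log(3.42e-07) = 6.47; pKa₂ = -log(4.78e-11) = 10.32. For an amphiprotic species, pH ≈ ½(pKa₁ + pKa₂) = ½(6.47 + 10.32) = 8.39.

pH = 8.39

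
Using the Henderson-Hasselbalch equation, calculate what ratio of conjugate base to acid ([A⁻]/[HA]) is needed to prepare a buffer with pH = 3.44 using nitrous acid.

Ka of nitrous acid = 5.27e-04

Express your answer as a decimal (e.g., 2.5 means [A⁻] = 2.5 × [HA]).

pKa = -log(5.27e-04) = 3.2782. pH = pKa + log([A⁻]/[HA]), so log([A⁻]/[HA]) = pH − pKa = 3.44 − 3.2782 = 0.1618. [A⁻]/[HA] = 10^(0.1618) = 1.45

[A⁻]/[HA] = 1.45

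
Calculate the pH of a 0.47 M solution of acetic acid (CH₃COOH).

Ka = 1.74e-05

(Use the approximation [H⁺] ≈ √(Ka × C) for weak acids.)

[H⁺] = √(Ka × C) = √(1.74e-05 × 0.47) = 2.8597e-03. pH = -log(2.8597e-03)

pH = 2.54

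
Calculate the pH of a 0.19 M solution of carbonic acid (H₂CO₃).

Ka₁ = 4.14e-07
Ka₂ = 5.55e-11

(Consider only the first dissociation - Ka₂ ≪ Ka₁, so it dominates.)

First dissociation dominates. From Ka₁ = [H⁺][HA⁻]/[H₂A], x² + Ka₁·x − Ka₁·C = 0 with C = 0.19 M and Ka₁ = 4.14e-07. Solving: [H⁺] = (−Ka₁ + √(Ka₁² + 4·Ka₁·C)) / 2 = 2.8026e-04 M. pH = -log(2.8026e-04) = 3.55.

pH = 3.55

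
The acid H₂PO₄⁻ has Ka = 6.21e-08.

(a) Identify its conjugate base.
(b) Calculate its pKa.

(a) The conjugate base is formed by removing one H⁺ from H₂PO₄⁻, giving HPO₄²⁻. (b) pKa = -log(Ka) = -log(6.21e-08) = 7.21.

Conjugate base: HPO₄²⁻; pK_a = 7.21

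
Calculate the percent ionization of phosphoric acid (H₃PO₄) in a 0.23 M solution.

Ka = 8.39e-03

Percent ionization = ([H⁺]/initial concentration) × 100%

Using Ka equilibrium: x² + Ka×x - Ka×C = 0. Solving: [H⁺] = 3.9933e-02. Percent = (3.9933e-02/0.23) × 100

Percent ionization = 17.4%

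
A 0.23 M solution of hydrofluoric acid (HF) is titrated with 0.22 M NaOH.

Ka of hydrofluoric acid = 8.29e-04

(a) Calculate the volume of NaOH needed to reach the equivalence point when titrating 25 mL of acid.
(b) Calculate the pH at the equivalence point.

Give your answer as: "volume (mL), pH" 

moles acid = 0.23 × 25/1000 = 0.00575 mol; V_base = moles/0.22 × 1000 = 26.1 mL. At equivalence only the conjugate base is present: [A⁻] = 0.00575/0.051 = 1.1244e-01 M. Kb = Kw/Ka = 1.21e-11; [OH⁻] = √(Kb × [A⁻]) = 1.1646e-06; pOH = 5.93; pH = 14 - pOH = 8.07.

V = 26.1 mL, pH = 8.07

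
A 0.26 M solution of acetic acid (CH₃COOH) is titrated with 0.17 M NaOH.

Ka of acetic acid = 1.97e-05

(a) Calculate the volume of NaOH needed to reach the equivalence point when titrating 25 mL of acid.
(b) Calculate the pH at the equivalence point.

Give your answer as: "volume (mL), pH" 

moles acid = 0.26 × 25/1000 = 0.0065 mol; V_base = moles/0.17 × 1000 = 38.2 mL. At equivalence only the conjugate base is present: [A⁻] = 0.0065/0.063 = 1.0279e-01 M. Kb = Kw/Ka = 5.08e-10; [OH⁻] = √(Kb × [A⁻]) = 7.2234e-06; pOH = 5.14; pH = 14 - pOH = 8.86.

V = 38.2 mL, pH = 8.86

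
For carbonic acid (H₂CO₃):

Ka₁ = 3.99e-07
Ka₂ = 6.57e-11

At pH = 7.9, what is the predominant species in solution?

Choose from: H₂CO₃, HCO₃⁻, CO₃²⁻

pKa₁ = 6.40, pKa₂ = 10.18. For a polyprotic acid the predominant species crosses at each pKa: below pKa_n the protonated form dominates, above it the deprotonated form does. At pH = 7.9, the predominant species is HCO₃⁻.

HCO₃⁻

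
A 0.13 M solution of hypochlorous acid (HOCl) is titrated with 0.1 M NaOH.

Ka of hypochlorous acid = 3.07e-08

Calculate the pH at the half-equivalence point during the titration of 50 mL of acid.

At half-equivalence [HA] = [A⁻], so Henderson-Hasselbalch gives pH = pKa = -log(3.07e-08) = 7.51.

pH = pKa = 7.51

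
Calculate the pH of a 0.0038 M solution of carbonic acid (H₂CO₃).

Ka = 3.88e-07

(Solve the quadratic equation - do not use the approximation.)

x² + Ka×x - Ka×C = 0. Using quadratic formula: [H⁺] = 3.8204e-05

pH = 4.42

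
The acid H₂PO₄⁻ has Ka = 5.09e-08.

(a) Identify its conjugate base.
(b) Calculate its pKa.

(a) The conjugate base is formed by removing one H⁺ from H₂PO₄⁻, giving HPO₄²⁻. (b) pKa = -log(Ka) = -log(5.09e-08) = 7.29.

Conjugate base: HPO₄²⁻; pK_a = 7.29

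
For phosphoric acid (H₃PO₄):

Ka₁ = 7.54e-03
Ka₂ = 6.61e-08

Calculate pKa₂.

pKa₂ = -log(Ka₂) = -log(6.61e-08) = 7.18.

pK_{a2} = 7.18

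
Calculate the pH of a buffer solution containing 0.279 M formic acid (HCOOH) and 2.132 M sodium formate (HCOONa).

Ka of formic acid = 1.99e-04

pKa = -log(1.99e-04) = 3.70. pH = pKa + log([A⁻]/[HA]) = 3.70 + log(2.132/0.279)

pH = 4.58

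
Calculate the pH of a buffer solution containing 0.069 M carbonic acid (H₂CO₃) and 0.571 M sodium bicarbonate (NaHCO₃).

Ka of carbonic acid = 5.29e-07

pKa = -log(5.29e-07) = 6.28. pH = pKa + log([A⁻]/[HA]) = 6.28 + log(0.571/0.069)

pH = 7.19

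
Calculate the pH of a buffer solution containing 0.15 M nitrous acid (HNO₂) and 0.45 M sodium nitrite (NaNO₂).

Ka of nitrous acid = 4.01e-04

pKa = -log(4.01e-04) = 3.40. pH = pKa + log([A⁻]/[HA]) = 3.40 + log(0.45/0.15)

pH = 3.87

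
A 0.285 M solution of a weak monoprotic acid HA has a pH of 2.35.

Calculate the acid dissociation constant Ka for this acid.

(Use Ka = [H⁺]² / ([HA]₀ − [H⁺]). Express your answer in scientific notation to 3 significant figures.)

[H⁺] = 10^(−pH) = 10^(−2.35) = 4.467e-03 M. For HA ⇌ H⁺ + A⁻, Ka = [H⁺][A⁻]/[HA] = [H⁺]² / ([HA]₀ − [H⁺]) = (4.467e-03)² / (0.285 − 4.467e-03) = 7.11e-05.

K_a = 7.11e-05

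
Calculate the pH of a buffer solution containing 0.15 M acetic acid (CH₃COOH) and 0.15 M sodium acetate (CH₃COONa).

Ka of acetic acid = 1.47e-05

pKa = -log(1.47e-05) = 4.83. pH = pKa + log([A⁻]/[HA]) = 4.83 + log(0.15/0.15)

pH = 4.83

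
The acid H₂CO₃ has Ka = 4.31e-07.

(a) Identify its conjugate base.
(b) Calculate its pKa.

(a) The conjugate base is formed by removing one H⁺ from H₂CO₃, giving HCO₃⁻. (b) pKa = -log(Ka) = -log(4.31e-07) = 6.37.

Conjugate base: HCO₃⁻; pK_a = 6.37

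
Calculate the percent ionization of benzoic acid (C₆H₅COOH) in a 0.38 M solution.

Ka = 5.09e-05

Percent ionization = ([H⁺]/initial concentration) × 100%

Using Ka equilibrium: x² + Ka×x - Ka×C = 0. Solving: [H⁺] = 4.3726e-03. Percent = (4.3726e-03/0.38) × 100

Percent ionization = 1.15%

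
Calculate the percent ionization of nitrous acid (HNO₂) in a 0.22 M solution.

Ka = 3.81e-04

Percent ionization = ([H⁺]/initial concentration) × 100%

Using Ka equilibrium: x² + Ka×x - Ka×C = 0. Solving: [H⁺] = 8.9668e-03. Percent = (8.9668e-03/0.22) × 100

Percent ionization = 4.08%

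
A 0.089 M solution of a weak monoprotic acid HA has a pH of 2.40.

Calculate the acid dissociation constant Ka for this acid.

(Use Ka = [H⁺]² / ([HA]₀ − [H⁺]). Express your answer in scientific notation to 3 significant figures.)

[H⁺] = 10^(−pH) = 10^(−2.40) = 3.981e-03 M. For HA ⇌ H⁺ + A⁻, Ka = [H⁺][A⁻]/[HA] = [H⁺]² / ([HA]₀ − [H⁺]) = (3.981e-03)² / (0.089 − 3.981e-03) = 1.86e-04.

K_a = 1.86e-04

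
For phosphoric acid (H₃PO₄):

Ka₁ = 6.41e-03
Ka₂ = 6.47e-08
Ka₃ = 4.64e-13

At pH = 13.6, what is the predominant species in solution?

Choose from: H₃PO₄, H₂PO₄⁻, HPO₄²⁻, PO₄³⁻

pKa₁ = 2.19, pKa₂ = 7.19, pKa₃ = 12.33. For a polyprotic acid the predominant species crosses at each pKa: below pKa_n the protonated form dominates, above it the deprotonated form does. At pH = 13.6, the predominant species is PO₄³⁻.

PO₄³⁻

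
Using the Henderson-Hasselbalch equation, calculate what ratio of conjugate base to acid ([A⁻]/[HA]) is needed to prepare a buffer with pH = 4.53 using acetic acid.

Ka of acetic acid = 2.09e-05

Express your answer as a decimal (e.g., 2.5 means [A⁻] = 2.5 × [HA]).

pKa = -log(2.09e-05) = 4.6799. pH = pKa + log([A⁻]/[HA]), so log([A⁻]/[HA]) = pH − pKa = 4.53 − 4.6799 = -0.1499. [A⁻]/[HA] = 10^(-0.1499) = 0.708

[A⁻]/[HA] = 0.708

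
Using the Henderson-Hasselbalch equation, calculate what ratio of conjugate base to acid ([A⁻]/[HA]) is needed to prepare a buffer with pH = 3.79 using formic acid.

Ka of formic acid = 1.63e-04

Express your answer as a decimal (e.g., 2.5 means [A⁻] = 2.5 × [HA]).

pKa = -log(1.63e-04) = 3.7878. pH = pKa + log([A⁻]/[HA]), so log([A⁻]/[HA]) = pH − pKa = 3.79 − 3.7878 = 0.0022. [A⁻]/[HA] = 10^(0.0022) = 1.01

[A⁻]/[HA] = 1.01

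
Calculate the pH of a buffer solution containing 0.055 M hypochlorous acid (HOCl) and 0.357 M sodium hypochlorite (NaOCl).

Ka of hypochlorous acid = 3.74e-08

pKa = -log(3.74e-08) = 7.43. pH = pKa + log([A⁻]/[HA]) = 7.43 + log(0.357/0.055)

pH = 8.24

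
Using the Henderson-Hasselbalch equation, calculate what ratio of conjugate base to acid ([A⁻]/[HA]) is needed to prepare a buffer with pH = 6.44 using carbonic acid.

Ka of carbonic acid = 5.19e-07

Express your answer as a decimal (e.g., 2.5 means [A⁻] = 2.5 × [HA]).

pKa = -log(5.19e-07) = 6.2848. pH = pKa + log([A⁻]/[HA]), so log([A⁻]/[HA]) = pH − pKa = 6.44 − 6.2848 = 0.1552. [A⁻]/[HA] = 10^(0.1552) = 1.43

[A⁻]/[HA] = 1.43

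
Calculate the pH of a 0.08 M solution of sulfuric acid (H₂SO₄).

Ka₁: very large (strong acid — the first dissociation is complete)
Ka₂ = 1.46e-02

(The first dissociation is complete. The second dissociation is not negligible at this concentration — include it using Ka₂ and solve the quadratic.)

First dissociation is complete: [H⁺]₀ = [HSO₄⁻]₀ = C = 0.08 M. Second dissociation HSO₄⁻ ⇌ H⁺ + SO₄²⁻: let x = [SO₄²⁻]. Ka₂ = (C + x)·x / (C − x) = 1.46e-02 → x² + (C + Ka₂)·x − Ka₂·C = 0 → x² + 0.09460·x − 1.168e-03 = 0. x = (−0.09460 + √(0.09460² + 4 × 1.168e-03)) / 2 = 1.1055e-02 M. [H⁺] = C + x = 0.08 + 1.1055e-02 = 9.1055e-02 M. pH = -log(9.1055e-02) = 1.04.

pH = 1.04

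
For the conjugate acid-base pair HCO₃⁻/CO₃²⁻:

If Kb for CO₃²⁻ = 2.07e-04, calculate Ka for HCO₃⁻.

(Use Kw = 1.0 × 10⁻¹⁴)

For a conjugate pair Ka × Kb = Kw, so Ka = Kw/Kb = 1.0 × 10⁻¹⁴ / 2.07e-04 = 4.83e-11.

K_a = 4.83e-11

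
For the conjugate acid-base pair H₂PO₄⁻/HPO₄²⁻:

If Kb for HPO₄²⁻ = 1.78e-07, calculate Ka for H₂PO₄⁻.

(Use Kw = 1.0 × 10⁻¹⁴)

For a conjugate pair Ka × Kb = Kw, so Ka = Kw/Kb = 1.0 × 10⁻¹⁴ / 1.78e-07 = 5.62e-08.

K_a = 5.62e-08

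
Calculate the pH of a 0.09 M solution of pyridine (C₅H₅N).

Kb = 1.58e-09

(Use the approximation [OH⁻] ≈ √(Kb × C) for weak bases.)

[OH⁻] = √(Kb × C) = √(1.58e-09 × 0.09) = 1.1925e-05. pOH = 4.92, pH = 14 - pOH

pH = 9.08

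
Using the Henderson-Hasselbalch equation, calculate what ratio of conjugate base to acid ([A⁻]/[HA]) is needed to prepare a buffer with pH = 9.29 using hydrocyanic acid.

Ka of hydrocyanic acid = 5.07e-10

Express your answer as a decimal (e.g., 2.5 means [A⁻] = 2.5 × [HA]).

pKa = -log(5.07e-10) = 9.2950. pH = pKa + log([A⁻]/[HA]), so log([A⁻]/[HA]) = pH − pKa = 9.29 − 9.2950 = -0.0050. [A⁻]/[HA] = 10^(-0.0050) = 0.989

[A⁻]/[HA] = 0.989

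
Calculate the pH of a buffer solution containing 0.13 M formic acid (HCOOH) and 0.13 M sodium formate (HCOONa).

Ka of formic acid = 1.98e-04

pKa = -log(1.98e-04) = 3.70. pH = pKa + log([A⁻]/[HA]) = 3.70 + log(0.13/0.13)

pH = 3.70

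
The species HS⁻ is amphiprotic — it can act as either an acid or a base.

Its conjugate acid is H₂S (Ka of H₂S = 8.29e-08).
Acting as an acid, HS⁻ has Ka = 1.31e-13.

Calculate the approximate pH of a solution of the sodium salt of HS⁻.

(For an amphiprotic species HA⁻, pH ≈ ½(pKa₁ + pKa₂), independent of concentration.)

pKa₁ = -log(8.29e-08) = 7.08; pKa₂ = -log(1.31e-13) = 12.88. For an amphiprotic species, pH ≈ ½(pKa₁ + pKa₂) = ½(7.08 + 12.88) = 9.98.

pH = 9.98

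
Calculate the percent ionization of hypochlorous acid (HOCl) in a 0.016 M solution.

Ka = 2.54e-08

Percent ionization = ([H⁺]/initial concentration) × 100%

Using Ka equilibrium: x² + Ka×x - Ka×C = 0. Solving: [H⁺] = 2.0147e-05. Percent = (2.0147e-05/0.016) × 100

Percent ionization = 0.126%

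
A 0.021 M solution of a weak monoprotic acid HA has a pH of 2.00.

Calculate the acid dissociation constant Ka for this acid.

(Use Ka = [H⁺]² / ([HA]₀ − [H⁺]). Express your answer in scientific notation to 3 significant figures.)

[H⁺] = 10^(−pH) = 10^(−2.00) = 1.000e-02 M. For HA ⇌ H⁺ + A⁻, Ka = [H⁺][A⁻]/[HA] = [H⁺]² / ([HA]₀ − [H⁺]) = (1.000e-02)² / (0.021 − 1.000e-02) = 9.09e-03.

K_a = 9.09e-03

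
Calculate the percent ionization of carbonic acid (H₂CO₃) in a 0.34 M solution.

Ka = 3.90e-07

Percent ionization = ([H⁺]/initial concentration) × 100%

Using Ka equilibrium: x² + Ka×x - Ka×C = 0. Solving: [H⁺] = 3.6395e-04. Percent = (3.6395e-04/0.34) × 100

Percent ionization = 0.107%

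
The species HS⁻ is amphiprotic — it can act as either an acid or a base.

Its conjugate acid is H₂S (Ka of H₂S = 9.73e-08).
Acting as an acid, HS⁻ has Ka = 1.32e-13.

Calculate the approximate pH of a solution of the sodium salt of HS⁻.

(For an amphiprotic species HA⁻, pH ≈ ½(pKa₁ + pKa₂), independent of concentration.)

pKa₁ = -log(9.73e-08) = 7.01; pKa₂ = -log(1.32e-13) = 12.88. For an amphiprotic species, pH ≈ ½(pKa₁ + pKa₂) = ½(7.01 + 12.88) = 9.95.

pH = 9.95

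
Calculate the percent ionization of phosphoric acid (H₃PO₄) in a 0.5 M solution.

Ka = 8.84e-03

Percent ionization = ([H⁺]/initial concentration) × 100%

Using Ka equilibrium: x² + Ka×x - Ka×C = 0. Solving: [H⁺] = 6.2210e-02. Percent = (6.2210e-02/0.5) × 100

Percent ionization = 12.4%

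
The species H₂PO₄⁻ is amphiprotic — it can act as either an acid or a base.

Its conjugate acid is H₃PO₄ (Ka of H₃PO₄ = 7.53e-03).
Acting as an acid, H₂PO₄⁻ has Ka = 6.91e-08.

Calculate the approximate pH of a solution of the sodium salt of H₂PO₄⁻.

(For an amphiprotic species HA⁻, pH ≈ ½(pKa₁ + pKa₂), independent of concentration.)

pKa₁ = -log(7.53e-03) = 2.12; pKa₂ = -log(6.91e-08) = 7.16. For an amphiprotic species, pH ≈ ½(pKa₁ + pKa₂) = ½(2.12 + 7.16) = 4.64.

pH = 4.64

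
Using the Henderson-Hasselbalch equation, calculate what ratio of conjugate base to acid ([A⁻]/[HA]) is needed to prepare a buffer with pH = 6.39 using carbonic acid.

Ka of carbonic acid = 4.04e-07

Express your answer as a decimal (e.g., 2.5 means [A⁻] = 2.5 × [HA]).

pKa = -log(4.04e-07) = 6.3936. pH = pKa + log([A⁻]/[HA]), so log([A⁻]/[HA]) = pH − pKa = 6.39 − 6.3936 = -0.0036. [A⁻]/[HA] = 10^(-0.0036) = 0.992

[A⁻]/[HA] = 0.992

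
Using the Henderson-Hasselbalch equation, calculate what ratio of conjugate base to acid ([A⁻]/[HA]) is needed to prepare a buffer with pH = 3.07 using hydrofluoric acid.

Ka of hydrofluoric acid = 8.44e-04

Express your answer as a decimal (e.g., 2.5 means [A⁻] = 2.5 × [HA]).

pKa = -log(8.44e-04) = 3.0737. pH = pKa + log([A⁻]/[HA]), so log([A⁻]/[HA]) = pH − pKa = 3.07 − 3.0737 = -0.0037. [A⁻]/[HA] = 10^(-0.0037) = 0.992

[A⁻]/[HA] = 0.992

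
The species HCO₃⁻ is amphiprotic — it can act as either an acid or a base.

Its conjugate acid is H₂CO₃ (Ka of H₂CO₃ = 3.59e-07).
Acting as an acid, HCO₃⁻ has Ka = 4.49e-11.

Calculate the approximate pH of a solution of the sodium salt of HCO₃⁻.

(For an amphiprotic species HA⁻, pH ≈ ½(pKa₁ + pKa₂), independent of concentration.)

pKa₁ = -log(3.59e-07) = 6.44; pKa₂ = -log(4.49e-11) = 10.35. For an amphiprotic species, pH ≈ ½(pKa₁ + pKa₂) = ½(6.44 + 10.35) = 8.40.

pH = 8.40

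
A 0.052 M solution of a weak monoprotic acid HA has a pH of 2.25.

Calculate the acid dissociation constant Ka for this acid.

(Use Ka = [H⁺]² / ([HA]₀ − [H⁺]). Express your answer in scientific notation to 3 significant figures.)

[H⁺] = 10^(−pH) = 10^(−2.25) = 5.623e-03 M. For HA ⇌ H⁺ + A⁻, Ka = [H⁺][A⁻]/[HA] = [H⁺]² / ([HA]₀ − [H⁺]) = (5.623e-03)² / (0.052 − 5.623e-03) = 6.82e-04.

K_a = 6.82e-04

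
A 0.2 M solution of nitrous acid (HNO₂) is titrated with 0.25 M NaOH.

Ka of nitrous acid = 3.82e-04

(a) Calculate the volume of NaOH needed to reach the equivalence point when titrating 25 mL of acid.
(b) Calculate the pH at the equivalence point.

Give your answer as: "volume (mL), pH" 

moles acid = 0.2 × 25/1000 = 0.005 mol; V_base = moles/0.25 × 1000 = 20.0 mL. At equivalence only the conjugate base is present: [A⁻] = 0.005/0.045 = 1.1111e-01 M. Kb = Kw/Ka = 2.62e-11; [OH⁻] = √(Kb × [A⁻]) = 1.7055e-06; pOH = 5.77; pH = 14 - pOH = 8.23.

V = 20.0 mL, pH = 8.23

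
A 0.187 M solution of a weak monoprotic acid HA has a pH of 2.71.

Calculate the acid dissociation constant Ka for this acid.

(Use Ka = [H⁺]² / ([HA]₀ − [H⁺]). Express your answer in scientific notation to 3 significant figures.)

[H⁺] = 10^(−pH) = 10^(−2.71) = 1.950e-03 M. For HA ⇌ H⁺ + A⁻, Ka = [H⁺][A⁻]/[HA] = [H⁺]² / ([HA]₀ − [H⁺]) = (1.950e-03)² / (0.187 − 1.950e-03) = 2.05e-05.

K_a = 2.05e-05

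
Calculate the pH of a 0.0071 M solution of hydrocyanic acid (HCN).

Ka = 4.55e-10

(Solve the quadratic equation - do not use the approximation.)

x² + Ka×x - Ka×C = 0. Using quadratic formula: [H⁺] = 1.7971e-06

pH = 5.75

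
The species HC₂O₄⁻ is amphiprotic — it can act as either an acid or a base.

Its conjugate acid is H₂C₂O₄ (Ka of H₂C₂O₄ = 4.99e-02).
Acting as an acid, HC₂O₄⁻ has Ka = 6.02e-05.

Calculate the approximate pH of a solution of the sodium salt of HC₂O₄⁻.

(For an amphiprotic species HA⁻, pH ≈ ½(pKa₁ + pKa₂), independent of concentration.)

pKa₁ = -log(4.99e-02) = 1.30; pKa₂ = -log(6.02e-05) = 4.22. For an amphiprotic species, pH ≈ ½(pKa₁ + pKa₂) = ½(1.30 + 4.22) = 2.76.

pH = 2.76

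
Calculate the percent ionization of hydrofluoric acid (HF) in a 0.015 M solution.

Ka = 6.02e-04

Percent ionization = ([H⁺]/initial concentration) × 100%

Using Ka equilibrium: x² + Ka×x - Ka×C = 0. Solving: [H⁺] = 2.7190e-03. Percent = (2.7190e-03/0.015) × 100

Percent ionization = 18.1%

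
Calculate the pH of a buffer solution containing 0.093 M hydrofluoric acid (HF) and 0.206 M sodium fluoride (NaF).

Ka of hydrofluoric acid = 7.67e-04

pKa = -log(7.67e-04) = 3.12. pH = pKa + log([A⁻]/[HA]) = 3.12 + log(0.206/0.093)

pH = 3.46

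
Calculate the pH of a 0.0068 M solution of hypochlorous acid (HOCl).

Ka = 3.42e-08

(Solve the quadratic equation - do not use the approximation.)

x² + Ka×x - Ka×C = 0. Using quadratic formula: [H⁺] = 1.5233e-05

pH = 4.82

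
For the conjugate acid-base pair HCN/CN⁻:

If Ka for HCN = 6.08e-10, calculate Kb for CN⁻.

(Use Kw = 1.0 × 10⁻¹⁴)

For a conjugate pair Ka × Kb = Kw, so Kb = Kw/Ka = 1.0 × 10⁻¹⁴ / 6.08e-10 = 1.64e-05.

K_b = 1.64e-05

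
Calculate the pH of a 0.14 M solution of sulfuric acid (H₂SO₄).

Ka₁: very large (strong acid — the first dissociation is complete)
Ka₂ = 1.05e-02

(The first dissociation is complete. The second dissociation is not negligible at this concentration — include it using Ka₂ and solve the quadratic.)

First dissociation is complete: [H⁺]₀ = [HSO₄⁻]₀ = C = 0.14 M. Second dissociation HSO₄⁻ ⇌ H⁺ + SO₄²⁻: let x = [SO₄²⁻]. Ka₂ = (C + x)·x / (C − x) = 1.05e-02 → x² + (C + Ka₂)·x − Ka₂·C = 0 → x² + 0.15050·x − 1.470e-03 = 0. x = (−0.15050 + √(0.15050² + 4 × 1.470e-03)) / 2 = 9.2045e-03 M. [H⁺] = C + x = 0.14 + 9.2045e-03 = 1.4920e-01 M. pH = -log(1.4920e-01) = 0.83.

pH = 0.83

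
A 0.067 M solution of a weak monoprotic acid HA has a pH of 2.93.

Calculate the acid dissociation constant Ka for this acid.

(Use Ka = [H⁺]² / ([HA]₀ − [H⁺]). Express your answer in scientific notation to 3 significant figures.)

[H⁺] = 10^(−pH) = 10^(−2.93) = 1.175e-03 M. For HA ⇌ H⁺ + A⁻, Ka = [H⁺][A⁻]/[HA] = [H⁺]² / ([HA]₀ − [H⁺]) = (1.175e-03)² / (0.067 − 1.175e-03) = 2.10e-05.

K_a = 2.10e-05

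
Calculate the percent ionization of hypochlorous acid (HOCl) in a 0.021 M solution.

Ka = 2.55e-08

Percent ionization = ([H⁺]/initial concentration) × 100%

Using Ka equilibrium: x² + Ka×x - Ka×C = 0. Solving: [H⁺] = 2.3128e-05. Percent = (2.3128e-05/0.021) × 100

Percent ionization = 0.11%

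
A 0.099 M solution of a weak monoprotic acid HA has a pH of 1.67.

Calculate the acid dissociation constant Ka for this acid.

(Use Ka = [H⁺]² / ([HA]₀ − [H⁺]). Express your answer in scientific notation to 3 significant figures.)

[H⁺] = 10^(−pH) = 10^(−1.67) = 2.138e-02 M. For HA ⇌ H⁺ + A⁻, Ka = [H⁺][A⁻]/[HA] = [H⁺]² / ([HA]₀ − [H⁺]) = (2.138e-02)² / (0.099 − 2.138e-02) = 5.89e-03.

K_a = 5.89e-03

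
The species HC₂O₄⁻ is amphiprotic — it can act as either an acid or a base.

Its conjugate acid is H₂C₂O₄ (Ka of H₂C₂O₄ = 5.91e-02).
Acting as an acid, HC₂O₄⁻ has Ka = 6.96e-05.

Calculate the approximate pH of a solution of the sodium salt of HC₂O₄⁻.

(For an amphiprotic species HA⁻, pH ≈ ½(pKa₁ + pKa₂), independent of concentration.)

pKa₁ = -log(5.91e-02) = 1.23; pKa₂ = -log(6.96e-05) = 4.16. For an amphiprotic species, pH ≈ ½(pKa₁ + pKa₂) = ½(1.23 + 4.16) = 2.69.

pH = 2.69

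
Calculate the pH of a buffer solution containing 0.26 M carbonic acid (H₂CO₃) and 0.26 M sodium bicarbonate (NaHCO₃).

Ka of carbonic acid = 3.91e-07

pKa = -log(3.91e-07) = 6.41. pH = pKa + log([A⁻]/[HA]) = 6.41 + log(0.26/0.26)

pH = 6.41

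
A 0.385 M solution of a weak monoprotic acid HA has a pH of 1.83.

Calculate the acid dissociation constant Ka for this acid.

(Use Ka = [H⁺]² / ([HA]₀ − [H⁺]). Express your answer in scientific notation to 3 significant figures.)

[H⁺] = 10^(−pH) = 10^(−1.83) = 1.479e-02 M. For HA ⇌ H⁺ + A⁻, Ka = [H⁺][A⁻]/[HA] = [H⁺]² / ([HA]₀ − [H⁺]) = (1.479e-02)² / (0.385 − 1.479e-02) = 5.91e-04.

K_a = 5.91e-04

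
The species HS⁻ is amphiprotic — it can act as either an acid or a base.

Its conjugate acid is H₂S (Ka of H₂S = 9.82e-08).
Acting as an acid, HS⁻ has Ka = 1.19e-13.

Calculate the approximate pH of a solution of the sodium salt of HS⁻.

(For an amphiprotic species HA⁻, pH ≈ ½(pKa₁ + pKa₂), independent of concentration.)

pKa₁ = -log(9.82e-08) = 7.01; pKa₂ = -log(1.19e-13) = 12.92. For an amphiprotic species, pH ≈ ½(pKa₁ + pKa₂) = ½(7.01 + 12.92) = 9.97.

pH = 9.97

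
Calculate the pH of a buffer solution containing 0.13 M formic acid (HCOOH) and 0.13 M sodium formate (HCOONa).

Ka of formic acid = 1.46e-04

pKa = -log(1.46e-04) = 3.84. pH = pKa + log([A⁻]/[HA]) = 3.84 + log(0.13/0.13)

pH = 3.84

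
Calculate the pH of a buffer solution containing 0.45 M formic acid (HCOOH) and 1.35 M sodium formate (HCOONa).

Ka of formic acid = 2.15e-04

pKa = -log(2.15e-04) = 3.67. pH = pKa + log([A⁻]/[HA]) = 3.67 + log(1.35/0.45)

pH = 4.14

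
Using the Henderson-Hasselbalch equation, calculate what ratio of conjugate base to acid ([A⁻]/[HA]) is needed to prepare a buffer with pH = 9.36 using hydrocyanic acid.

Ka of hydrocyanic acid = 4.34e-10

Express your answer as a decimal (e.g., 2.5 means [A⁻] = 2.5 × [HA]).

pKa = -log(4.34e-10) = 9.3625. pH = pKa + log([A⁻]/[HA]), so log([A⁻]/[HA]) = pH − pKa = 9.36 − 9.3625 = -0.0025. [A⁻]/[HA] = 10^(-0.0025) = 0.994

[A⁻]/[HA] = 0.994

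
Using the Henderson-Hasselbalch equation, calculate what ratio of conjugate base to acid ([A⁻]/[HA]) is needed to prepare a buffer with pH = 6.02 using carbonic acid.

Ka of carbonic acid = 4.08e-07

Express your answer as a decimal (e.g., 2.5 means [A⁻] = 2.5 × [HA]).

pKa = -log(4.08e-07) = 6.3893. pH = pKa + log([A⁻]/[HA]), so log([A⁻]/[HA]) = pH − pKa = 6.02 − 6.3893 = -0.3693. [A⁻]/[HA] = 10^(-0.3693) = 0.427

[A⁻]/[HA] = 0.427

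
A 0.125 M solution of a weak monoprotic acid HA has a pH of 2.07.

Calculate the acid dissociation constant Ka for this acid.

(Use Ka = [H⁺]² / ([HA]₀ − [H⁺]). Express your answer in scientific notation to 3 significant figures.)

[H⁺] = 10^(−pH) = 10^(−2.07) = 8.511e-03 M. For HA ⇌ H⁺ + A⁻, Ka = [H⁺][A⁻]/[HA] = [H⁺]² / ([HA]₀ − [H⁺]) = (8.511e-03)² / (0.125 − 8.511e-03) = 6.22e-04.

K_a = 6.22e-04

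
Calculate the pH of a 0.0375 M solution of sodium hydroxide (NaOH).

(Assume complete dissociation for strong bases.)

[OH⁻] = 0.0375 M for strong base. pOH = -log[OH⁻] = 1.43, pH = 14 - pOH

pH = 12.57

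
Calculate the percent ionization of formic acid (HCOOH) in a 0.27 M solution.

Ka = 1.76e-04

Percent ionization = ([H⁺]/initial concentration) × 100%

Using Ka equilibrium: x² + Ka×x - Ka×C = 0. Solving: [H⁺] = 6.8060e-03. Percent = (6.8060e-03/0.27) × 100

Percent ionization = 2.52%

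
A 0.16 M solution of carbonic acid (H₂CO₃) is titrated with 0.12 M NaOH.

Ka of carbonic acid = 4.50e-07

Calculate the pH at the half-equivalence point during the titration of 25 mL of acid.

At half-equivalence [HA] = [A⁻], so Henderson-Hasselbalch gives pH = pKa = -log(4.50e-07) = 6.35.

pH = pKa = 6.35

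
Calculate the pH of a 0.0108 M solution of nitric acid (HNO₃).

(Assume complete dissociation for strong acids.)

[H⁺] = 0.0108 M for strong acid. pH = -log[H⁺] = -log(0.0108)

pH = 1.97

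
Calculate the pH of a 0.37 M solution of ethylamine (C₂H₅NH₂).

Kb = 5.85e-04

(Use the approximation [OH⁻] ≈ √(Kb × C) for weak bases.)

[OH⁻] = √(Kb × C) = √(5.85e-04 × 0.37) = 1.4712e-02. pOH = 1.83, pH = 14 - pOH

pH = 12.17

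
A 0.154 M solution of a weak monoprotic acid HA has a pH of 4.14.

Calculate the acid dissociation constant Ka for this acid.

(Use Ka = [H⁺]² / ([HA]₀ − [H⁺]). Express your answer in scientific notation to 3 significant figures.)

[H⁺] = 10^(−pH) = 10^(−4.14) = 7.244e-05 M. For HA ⇌ H⁺ + A⁻, Ka = [H⁺][A⁻]/[HA] = [H⁺]² / ([HA]₀ − [H⁺]) = (7.244e-05)² / (0.154 − 7.244e-05) = 3.41e-08.

K_a = 3.41e-08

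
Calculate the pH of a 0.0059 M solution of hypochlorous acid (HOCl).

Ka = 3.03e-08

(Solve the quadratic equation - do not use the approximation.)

x² + Ka×x - Ka×C = 0. Using quadratic formula: [H⁺] = 1.3355e-05

pH = 4.87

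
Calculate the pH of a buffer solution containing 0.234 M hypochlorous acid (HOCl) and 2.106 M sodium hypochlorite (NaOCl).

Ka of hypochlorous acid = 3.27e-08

pKa = -log(3.27e-08) = 7.49. pH = pKa + log([A⁻]/[HA]) = 7.49 + log(2.106/0.234)

pH = 8.44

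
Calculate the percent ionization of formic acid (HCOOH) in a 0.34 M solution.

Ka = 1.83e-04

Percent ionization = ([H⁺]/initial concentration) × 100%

Using Ka equilibrium: x² + Ka×x - Ka×C = 0. Solving: [H⁺] = 7.7970e-03. Percent = (7.7970e-03/0.34) × 100

Percent ionization = 2.29%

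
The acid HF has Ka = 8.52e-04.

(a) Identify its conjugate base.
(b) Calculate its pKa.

(a) The conjugate base is formed by removing one H⁺ from HF, giving F⁻. (b) pKa = -log(Ka) = -log(8.52e-04) = 3.07.

Conjugate base: F⁻; pK_a = 3.07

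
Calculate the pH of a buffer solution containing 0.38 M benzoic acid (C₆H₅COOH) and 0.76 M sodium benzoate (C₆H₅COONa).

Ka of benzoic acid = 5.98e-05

pKa = -log(5.98e-05) = 4.22. pH = pKa + log([A⁻]/[HA]) = 4.22 + log(0.76/0.38)

pH = 4.52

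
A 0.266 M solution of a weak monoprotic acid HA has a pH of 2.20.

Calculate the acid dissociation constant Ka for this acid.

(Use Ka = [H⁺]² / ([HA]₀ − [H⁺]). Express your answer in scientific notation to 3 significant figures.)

[H⁺] = 10^(−pH) = 10^(−2.20) = 6.310e-03 M. For HA ⇌ H⁺ + A⁻, Ka = [H⁺][A⁻]/[HA] = [H⁺]² / ([HA]₀ − [H⁺]) = (6.310e-03)² / (0.266 − 6.310e-03) = 1.53e-04.

K_a = 1.53e-04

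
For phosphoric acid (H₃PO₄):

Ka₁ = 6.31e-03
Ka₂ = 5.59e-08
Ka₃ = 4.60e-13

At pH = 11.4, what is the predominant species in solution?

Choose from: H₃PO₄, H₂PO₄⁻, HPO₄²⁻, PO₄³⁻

pKa₁ = 2.20, pKa₂ = 7.25, pKa₃ = 12.34. For a polyprotic acid the predominant species crosses at each pKa: below pKa_n the protonated form dominates, above it the deprotonated form does. At pH = 11.4, the predominant species is HPO₄²⁻.

HPO₄²⁻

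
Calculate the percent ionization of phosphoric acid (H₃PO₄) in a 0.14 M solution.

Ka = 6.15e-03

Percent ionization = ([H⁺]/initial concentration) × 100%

Using Ka equilibrium: x² + Ka×x - Ka×C = 0. Solving: [H⁺] = 2.6428e-02. Percent = (2.6428e-02/0.14) × 100

Percent ionization = 18.9%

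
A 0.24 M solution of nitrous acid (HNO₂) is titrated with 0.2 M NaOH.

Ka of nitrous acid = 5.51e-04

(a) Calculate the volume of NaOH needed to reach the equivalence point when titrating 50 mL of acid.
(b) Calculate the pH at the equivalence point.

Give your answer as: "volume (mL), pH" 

moles acid = 0.24 × 50/1000 = 0.012 mol; V_base = moles/0.2 × 1000 = 60.0 mL. At equivalence only the conjugate base is present: [A⁻] = 0.012/0.110 = 1.0909e-01 M. Kb = Kw/Ka = 1.81e-11; [OH⁻] = √(Kb × [A⁻]) = 1.4071e-06; pOH = 5.85; pH = 14 - pOH = 8.15.

V = 60.0 mL, pH = 8.15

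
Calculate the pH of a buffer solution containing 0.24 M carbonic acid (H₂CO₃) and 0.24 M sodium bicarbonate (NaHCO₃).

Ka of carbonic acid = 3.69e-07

pKa = -log(3.69e-07) = 6.43. pH = pKa + log([A⁻]/[HA]) = 6.43 + log(0.24/0.24)

pH = 6.43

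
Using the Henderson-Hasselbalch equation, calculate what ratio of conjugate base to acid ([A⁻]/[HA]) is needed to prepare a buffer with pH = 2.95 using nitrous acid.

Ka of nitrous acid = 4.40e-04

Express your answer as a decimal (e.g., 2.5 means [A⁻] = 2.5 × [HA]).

pKa = -log(4.40e-04) = 3.3565. pH = pKa + log([A⁻]/[HA]), so log([A⁻]/[HA]) = pH − pKa = 2.95 − 3.3565 = -0.4065. [A⁻]/[HA] = 10^(-0.4065) = 0.392

[A⁻]/[HA] = 0.392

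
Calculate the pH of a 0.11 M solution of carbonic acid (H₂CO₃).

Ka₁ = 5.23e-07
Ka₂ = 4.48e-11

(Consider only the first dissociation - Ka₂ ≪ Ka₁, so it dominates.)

First dissociation dominates. From Ka₁ = [H⁺][HA⁻]/[H₂A], x² + Ka₁·x − Ka₁·C = 0 with C = 0.11 M and Ka₁ = 5.23e-07. Solving: [H⁺] = (−Ka₁ + √(Ka₁² + 4·Ka₁·C)) / 2 = 2.3959e-04 M. pH = -log(2.3959e-04) = 3.62.

pH = 3.62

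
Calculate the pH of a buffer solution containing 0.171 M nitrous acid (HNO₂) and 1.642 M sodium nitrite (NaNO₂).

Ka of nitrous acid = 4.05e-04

pKa = -log(4.05e-04) = 3.39. pH = pKa + log([A⁻]/[HA]) = 3.39 + log(1.642/0.171)

pH = 4.37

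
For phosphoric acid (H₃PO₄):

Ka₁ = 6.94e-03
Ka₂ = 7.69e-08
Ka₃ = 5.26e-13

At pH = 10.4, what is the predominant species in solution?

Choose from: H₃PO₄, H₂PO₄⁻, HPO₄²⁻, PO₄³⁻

pKa₁ = 2.16, pKa₂ = 7.11, pKa₃ = 12.28. For a polyprotic acid the predominant species crosses at each pKa: below pKa_n the protonated form dominates, above it the deprotonated form does. At pH = 10.4, the predominant species is HPO₄²⁻.

HPO₄²⁻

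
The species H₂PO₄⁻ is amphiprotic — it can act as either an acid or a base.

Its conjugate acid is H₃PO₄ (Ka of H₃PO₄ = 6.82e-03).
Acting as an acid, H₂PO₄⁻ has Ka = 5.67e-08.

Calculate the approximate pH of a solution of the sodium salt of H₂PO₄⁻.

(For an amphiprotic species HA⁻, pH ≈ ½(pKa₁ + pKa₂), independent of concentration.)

pKa₁ = -log(6.82e-03) = 2.17; pKa₂ = -log(5.67e-08) = 7.25. For an amphiprotic species, pH ≈ ½(pKa₁ + pKa₂) = ½(2.17 + 7.25) = 4.71.

pH = 4.71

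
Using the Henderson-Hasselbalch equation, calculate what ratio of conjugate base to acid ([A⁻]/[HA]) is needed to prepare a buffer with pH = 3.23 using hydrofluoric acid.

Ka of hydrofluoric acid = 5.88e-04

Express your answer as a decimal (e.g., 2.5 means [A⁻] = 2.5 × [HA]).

pKa = -log(5.88e-04) = 3.2306. pH = pKa + log([A⁻]/[HA]), so log([A⁻]/[HA]) = pH − pKa = 3.23 − 3.2306 = -0.0006. [A⁻]/[HA] = 10^(-0.0006) = 0.999

[A⁻]/[HA] = 0.999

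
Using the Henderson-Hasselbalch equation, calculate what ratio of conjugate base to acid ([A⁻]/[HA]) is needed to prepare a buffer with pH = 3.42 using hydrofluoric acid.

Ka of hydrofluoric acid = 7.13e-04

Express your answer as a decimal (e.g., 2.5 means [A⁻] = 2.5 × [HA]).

pKa = -log(7.13e-04) = 3.1469. pH = pKa + log([A⁻]/[HA]), so log([A⁻]/[HA]) = pH − pKa = 3.42 − 3.1469 = 0.2731. [A⁻]/[HA] = 10^(0.2731) = 1.88

[A⁻]/[HA] = 1.88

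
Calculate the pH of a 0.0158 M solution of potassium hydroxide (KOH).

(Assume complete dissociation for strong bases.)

[OH⁻] = 0.0158 M for strong base. pOH = -log[OH⁻] = 1.80, pH = 14 - pOH

pH = 12.20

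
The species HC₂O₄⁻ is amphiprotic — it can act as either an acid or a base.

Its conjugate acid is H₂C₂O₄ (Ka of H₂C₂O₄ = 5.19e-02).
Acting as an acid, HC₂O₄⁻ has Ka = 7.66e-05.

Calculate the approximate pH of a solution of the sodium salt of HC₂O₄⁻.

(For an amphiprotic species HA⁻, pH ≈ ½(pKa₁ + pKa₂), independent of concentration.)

pKa₁ = -log(5.19e-02) = 1.28; pKa₂ = -log(7.66e-05) = 4.12. For an amphiprotic species, pH ≈ ½(pKa₁ + pKa₂) = ½(1.28 + 4.12) = 2.70.

pH = 2.70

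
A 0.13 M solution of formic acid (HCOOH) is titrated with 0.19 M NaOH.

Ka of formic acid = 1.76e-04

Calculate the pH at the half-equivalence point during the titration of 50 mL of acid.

At half-equivalence [HA] = [A⁻], so Henderson-Hasselbalch gives pH = pKa = -log(1.76e-04) = 3.75.

pH = pKa = 3.75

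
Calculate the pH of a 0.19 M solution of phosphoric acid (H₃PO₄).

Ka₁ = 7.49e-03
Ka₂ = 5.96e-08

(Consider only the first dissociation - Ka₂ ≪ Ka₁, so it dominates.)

First dissociation dominates. From Ka₁ = [H⁺][HA⁻]/[H₂A], x² + Ka₁·x − Ka₁·C = 0 with C = 0.19 M and Ka₁ = 7.49e-03. Solving: [H⁺] = (−Ka₁ + √(Ka₁² + 4·Ka₁·C)) / 2 = 3.4164e-02 M. pH = -log(3.4164e-02) = 1.47.

pH = 1.47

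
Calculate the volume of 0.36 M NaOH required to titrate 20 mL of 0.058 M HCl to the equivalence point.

At equivalence: moles acid = moles base. moles HCl = 0.058 × 20/1000 = 0.00116 mol. V_base = moles / 0.36 × 1000 = 3.2 mL.

V_{base} = 3.2 mL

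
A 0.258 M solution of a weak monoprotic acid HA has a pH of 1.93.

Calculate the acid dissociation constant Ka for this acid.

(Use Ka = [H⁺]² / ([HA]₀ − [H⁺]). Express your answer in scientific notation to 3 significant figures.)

[H⁺] = 10^(−pH) = 10^(−1.93) = 1.175e-02 M. For HA ⇌ H⁺ + A⁻, Ka = [H⁺][A⁻]/[HA] = [H⁺]² / ([HA]₀ − [H⁺]) = (1.175e-02)² / (0.258 − 1.175e-02) = 5.61e-04.

K_a = 5.61e-04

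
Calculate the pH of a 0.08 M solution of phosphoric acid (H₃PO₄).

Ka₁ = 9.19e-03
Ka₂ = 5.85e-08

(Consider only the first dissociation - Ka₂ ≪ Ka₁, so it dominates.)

First dissociation dominates. From Ka₁ = [H⁺][HA⁻]/[H₂A], x² + Ka₁·x − Ka₁·C = 0 with C = 0.08 M and Ka₁ = 9.19e-03. Solving: [H⁺] = (−Ka₁ + √(Ka₁² + 4·Ka₁·C)) / 2 = 2.2906e-02 M. pH = -log(2.2906e-02) = 1.64.

pH = 1.64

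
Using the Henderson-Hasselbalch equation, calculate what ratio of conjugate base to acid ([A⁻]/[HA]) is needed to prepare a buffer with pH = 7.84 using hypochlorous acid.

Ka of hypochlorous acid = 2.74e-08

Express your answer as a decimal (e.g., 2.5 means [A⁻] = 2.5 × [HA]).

pKa = -log(2.74e-08) = 7.5622. pH = pKa + log([A⁻]/[HA]), so log([A⁻]/[HA]) = pH − pKa = 7.84 − 7.5622 = 0.2778. [A⁻]/[HA] = 10^(0.2778) = 1.90

[A⁻]/[HA] = 1.90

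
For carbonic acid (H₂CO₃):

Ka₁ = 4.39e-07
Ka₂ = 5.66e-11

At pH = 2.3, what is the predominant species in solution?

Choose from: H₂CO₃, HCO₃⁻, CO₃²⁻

pKa₁ = 6.36, pKa₂ = 10.25. For a polyprotic acid the predominant species crosses at each pKa: below pKa_n the protonated form dominates, above it the deprotonated form does. At pH = 2.3, the predominant species is H₂CO₃.

H₂CO₃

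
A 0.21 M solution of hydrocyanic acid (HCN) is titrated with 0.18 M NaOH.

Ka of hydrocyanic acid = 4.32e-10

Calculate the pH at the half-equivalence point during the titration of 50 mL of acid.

At half-equivalence [HA] = [A⁻], so Henderson-Hasselbalch gives pH = pKa = -log(4.32e-10) = 9.36.

pH = pKa = 9.36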